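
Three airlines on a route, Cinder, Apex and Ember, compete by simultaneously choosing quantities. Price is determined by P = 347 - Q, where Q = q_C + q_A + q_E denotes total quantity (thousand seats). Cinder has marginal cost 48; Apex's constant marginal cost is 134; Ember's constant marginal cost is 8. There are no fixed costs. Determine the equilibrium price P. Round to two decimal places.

Cinder's profit: π_C = (347 - Q)q_C - (48q_C). Setting ∂π_C/∂q_C = 0: 299 - 2q_C - (q_A + q_E) = 0.
Apex's first-order condition: 213 - 2q_A - (q_C + q_E) = 0.
Ember's first-order condition: 339 - 2q_E - (q_C + q_A) = 0.
Adding the 3 first-order conditions: 851 − 4Q = 0, so Q = 851/4.
Back-substituting: q_C = (299 − 851/4) = 345/4, q_A = (213 − 851/4) = 1/4, q_E = (339 − 851/4) = 505/4.
Total output Q = 851/4, so price P = 347 - 851/4 = 537/4.

134.25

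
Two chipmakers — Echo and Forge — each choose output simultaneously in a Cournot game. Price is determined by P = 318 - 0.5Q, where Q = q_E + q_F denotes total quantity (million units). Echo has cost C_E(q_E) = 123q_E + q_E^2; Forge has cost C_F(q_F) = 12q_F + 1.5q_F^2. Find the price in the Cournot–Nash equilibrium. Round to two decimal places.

Echo's profit: π_E = (318 - 0.5Q)q_E - (123q_E + q_E²). Setting ∂π_E/∂q_E = 0: 195 - 3q_E - (1/2)(q_F) = 0.
Forge's first-order condition: 306 - 4q_F - (1/2)(q_E) = 0.
So q_E = (195 - (1/2)q_F)/3 and q_F = (306 - (1/2)q_E)/4.
Substituting one into the other gives q_E = 53.3617 and q_F = 69.8298.
Total output Q = 123.1915, so price P = 318 - (1/2)·123.1915 = 256.4043.

256.40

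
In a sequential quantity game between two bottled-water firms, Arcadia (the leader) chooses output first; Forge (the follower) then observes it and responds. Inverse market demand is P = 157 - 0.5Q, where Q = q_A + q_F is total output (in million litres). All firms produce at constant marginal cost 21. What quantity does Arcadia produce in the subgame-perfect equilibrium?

Solve by backward induction. Given q_A, the follower Forge maximises π_F = (157 - (1/2)q_A - (1/2)q_F)q_F - 21q_F.
∂π_F/∂q_F = 136 - (1/2)q_A - q_F = 0 gives the reaction function q_F = (136 - (1/2)q_A).
The leader anticipates this reaction. Substituting into P = 157 - 0.5Q gives P = 89 - (1/4)q_A, so π_A = (89 - (1/4)q_A)q_A - 21q_A.
The leader's first-order condition 68 - (1/2)q_A = 0 yields q_A = 136.
Then q_F = (136 - (1/2)·136) = 68.

136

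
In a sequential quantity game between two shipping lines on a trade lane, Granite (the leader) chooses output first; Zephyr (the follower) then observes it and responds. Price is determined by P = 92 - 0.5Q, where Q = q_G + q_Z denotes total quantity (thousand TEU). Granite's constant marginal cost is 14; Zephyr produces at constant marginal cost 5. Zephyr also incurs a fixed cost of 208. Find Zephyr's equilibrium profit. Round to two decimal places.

1170.13

The follower Zephyr best-responds to any q_G: π_Z = (92 - 0.5Q)q_Z - 5q_Z.
Setting the follower's marginal profit to zero, 87 - (1/2)q_G - q_Z = 0, i.e. q_Z = (87 - (1/2)q_G).
The leader anticipates this reaction. Substituting into P = 92 - 0.5Q gives P = 97/2 - (1/4)q_G, so π_G = (97/2 - (1/4)q_G)q_G - 14q_G.
The leader's first-order condition 69/2 - (1/2)q_G = 0 yields q_G = 69.
Then q_Z = (87 - (1/2)·69) = 105/2.
Price P = 92 - (1/2)·(243/2) = 125/4.
Zephyr's profit: (125/4 - 5)·(105/2) - 208 = 1170.1250.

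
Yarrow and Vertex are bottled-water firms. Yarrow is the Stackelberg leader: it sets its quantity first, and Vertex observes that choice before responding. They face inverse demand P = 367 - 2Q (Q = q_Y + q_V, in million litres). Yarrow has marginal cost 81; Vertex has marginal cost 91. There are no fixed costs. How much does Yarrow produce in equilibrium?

74

Solve by backward induction. Given q_Y, the follower Vertex maximises π_V = (367 - 2q_Y - 2q_V)q_V - 91q_V.
∂π_V/∂q_V = 276 - 2q_Y - 4q_V = 0 gives the reaction function q_V = (276 - 2q_Y)/4.
The leader anticipates this reaction. Substituting into P = 367 - 2Q gives P = 229 - q_Y, so π_Y = (229 - q_Y)q_Y - 81q_Y.
Maximising: ∂π_Y/∂q_Y = 148 - 2q_Y = 0, giving q_Y = 74.
Then q_V = (276 - 2·74)/4 = 32.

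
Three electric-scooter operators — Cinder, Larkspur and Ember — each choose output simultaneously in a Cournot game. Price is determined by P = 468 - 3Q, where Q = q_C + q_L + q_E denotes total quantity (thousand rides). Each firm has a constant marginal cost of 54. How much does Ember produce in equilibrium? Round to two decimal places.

34.50

A representative firm's profit is π_i = q_i(468 - 3Q) - 54q_i.
Setting ∂π_i/∂q_i = 0 with rivals' quantities fixed: 414 - 6q_i - 3·Σ_{j≠i} q_j = 0.
By symmetry each firm produces the same amount; substituting Σ_{j≠i} q_j = 2q_i yields q_i = 414/12 = 69/2.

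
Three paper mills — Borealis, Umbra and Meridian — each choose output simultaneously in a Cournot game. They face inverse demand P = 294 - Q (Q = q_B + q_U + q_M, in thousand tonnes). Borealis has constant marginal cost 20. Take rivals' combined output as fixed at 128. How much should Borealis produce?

With rivals' combined output fixed at 128, Borealis's profit is π_B = (294 - 128 - q_B)q_B - (20q_B) = (166 - q_B)q_B - (20q_B).
∂π_B/∂q_B = 146 - 2q_B = 0, so q_B = 73.

73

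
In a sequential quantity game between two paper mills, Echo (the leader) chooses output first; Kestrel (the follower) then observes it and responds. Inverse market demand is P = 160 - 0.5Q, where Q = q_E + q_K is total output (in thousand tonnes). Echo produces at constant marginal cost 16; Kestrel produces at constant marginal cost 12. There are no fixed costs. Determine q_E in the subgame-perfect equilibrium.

The follower Kestrel best-responds to any q_E: π_K = (160 - 0.5Q)q_K - 12q_K.
Follower FOC: 148 - (1/2)q_E - q_K = 0, so q_K(q_E) = (148 - (1/2)q_E).
Echo substitutes q_K(q_E) into its own profit: π_E = q_E(160 - (1/2)q_E - (148 - (1/2)q_E)/2) - 16q_E = (86 - (1/4)q_E)q_E - 16q_E.
Leader FOC: 70 - (1/2)q_E = 0, so q_E = 140.
Then q_K = (148 - (1/2)·140) = 78.

140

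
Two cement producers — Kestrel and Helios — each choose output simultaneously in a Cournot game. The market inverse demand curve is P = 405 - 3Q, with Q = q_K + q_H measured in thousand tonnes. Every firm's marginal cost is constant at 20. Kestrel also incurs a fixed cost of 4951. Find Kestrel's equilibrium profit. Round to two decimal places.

538.81

A representative firm's profit is π_i = q_i(405 - 3Q) - 20q_i.
Setting ∂π_i/∂q_i = 0 with rivals' quantities fixed: 385 - 6q_i - 3q_j = 0.
With identical firms every q_j equals q_i, so q_j = q_i and 385 = 9q_i, giving q_i = 385/9.
Price P = 405 - 3·(770/9) = 445/3.
Kestrel's profit: (445/3 - 20)·(385/9) - 4951 = 538.8148.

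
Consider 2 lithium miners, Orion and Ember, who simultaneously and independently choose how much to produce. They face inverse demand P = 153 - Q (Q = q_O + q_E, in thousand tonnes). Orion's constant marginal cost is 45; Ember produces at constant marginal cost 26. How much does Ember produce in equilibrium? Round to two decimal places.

Orion's profit: π_O = (153 - Q)q_O - (45q_O). Setting ∂π_O/∂q_O = 0: 108 - 2q_O - (q_E) = 0.
Ember's profit: π_E = (153 - Q)q_E - (26q_E). Setting ∂π_E/∂q_E = 0: 127 - 2q_E - (q_O) = 0.
Best responses: q_O = (108 - q_E)/2, q_E = (127 - q_O)/2.
Substituting one into the other gives q_O = 89/3 and q_E = 146/3.

48.67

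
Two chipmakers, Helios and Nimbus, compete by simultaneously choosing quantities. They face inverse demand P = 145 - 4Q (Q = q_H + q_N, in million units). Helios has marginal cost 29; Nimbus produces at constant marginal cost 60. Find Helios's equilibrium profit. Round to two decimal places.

Helios's profit: π_H = (145 - 4Q)q_H - (29q_H). Setting ∂π_H/∂q_H = 0: 116 - 8q_H - 4(q_N) = 0.
Nimbus's first-order condition: 85 - 8q_N - 4(q_H) = 0.
So q_H = (116 - 4q_N)/8 and q_N = (85 - 4q_H)/8.
Solving the pair: q_H = 49/4, q_N = 9/2.
Price P = 145 - 4·(67/4) = 78.
Helios's profit: (78 - 29)·(49/4) = 600.2500.

600.25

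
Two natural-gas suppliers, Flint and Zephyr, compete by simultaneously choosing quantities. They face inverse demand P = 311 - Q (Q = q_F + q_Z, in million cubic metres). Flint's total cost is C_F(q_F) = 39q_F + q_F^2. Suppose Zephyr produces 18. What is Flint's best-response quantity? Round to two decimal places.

63.50

With the rival's output fixed at 18, Flint's profit is π_F = (311 - 18 - q_F)q_F - (39q_F + q_F²) = (293 - q_F)q_F - (39q_F + q_F²).
∂π_F/∂q_F = 254 - 4q_F = 0, so q_F = 127/2.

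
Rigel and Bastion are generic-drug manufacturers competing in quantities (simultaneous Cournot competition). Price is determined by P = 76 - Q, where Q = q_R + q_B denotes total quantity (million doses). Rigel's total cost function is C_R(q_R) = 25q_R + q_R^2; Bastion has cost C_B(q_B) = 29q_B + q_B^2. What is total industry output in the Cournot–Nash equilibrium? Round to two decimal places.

19.60

Rigel's profit: π_R = (76 - Q)q_R - (25q_R + q_R²). Setting ∂π_R/∂q_R = 0: 51 - 4q_R - (q_B) = 0.
Bastion's profit: π_B = (76 - Q)q_B - (29q_B + q_B²). Setting ∂π_B/∂q_B = 0: 47 - 4q_B - (q_R) = 0.
Best responses: q_R = (51 - q_B)/4, q_B = (47 - q_R)/4.
Substituting one into the other gives q_R = 157/15 and q_B = 137/15.
Total output Q = 157/15 + 137/15 = 98/5.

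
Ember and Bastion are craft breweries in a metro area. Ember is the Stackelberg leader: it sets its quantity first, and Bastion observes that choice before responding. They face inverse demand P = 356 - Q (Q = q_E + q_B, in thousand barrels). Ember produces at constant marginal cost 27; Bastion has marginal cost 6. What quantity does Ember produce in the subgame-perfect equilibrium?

154

The follower Bastion best-responds to any q_E: π_B = (356 - Q)q_B - 6q_B.
Follower FOC: 350 - q_E - 2q_B = 0, so q_B(q_E) = (350 - q_E)/2.
The leader anticipates this reaction. Substituting into P = 356 - Q gives P = 181 - (1/2)q_E, so π_E = (181 - (1/2)q_E)q_E - 27q_E.
Leader FOC: 154 - q_E = 0, so q_E = 154.
Then q_B = (350 - 154)/2 = 98.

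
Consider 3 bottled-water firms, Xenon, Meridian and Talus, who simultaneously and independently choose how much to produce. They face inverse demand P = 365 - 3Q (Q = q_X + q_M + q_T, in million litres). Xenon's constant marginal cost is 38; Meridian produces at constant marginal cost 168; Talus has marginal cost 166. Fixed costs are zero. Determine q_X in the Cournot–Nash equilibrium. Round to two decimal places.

Xenon's profit: π_X = (365 - 3Q)q_X - (38q_X). Setting ∂π_X/∂q_X = 0: 327 - 6q_X - 3(q_M + q_T) = 0.
Meridian's profit: π_M = (365 - 3Q)q_M - (168q_M). Setting ∂π_M/∂q_M = 0: 197 - 6q_M - 3(q_X + q_T) = 0.
Talus's profit: π_T = (365 - 3Q)q_T - (166q_T). Setting ∂π_T/∂q_T = 0: 199 - 6q_T - 3(q_X + q_M) = 0.
Adding the 3 first-order conditions: 723 − 12Q = 0, so Q = 241/4.
Back-substituting: q_X = (327 − 723/4)/3 = 195/4, q_M = (197 − 723/4)/3 = 65/12, q_T = (199 − 723/4)/3 = 73/12.

48.75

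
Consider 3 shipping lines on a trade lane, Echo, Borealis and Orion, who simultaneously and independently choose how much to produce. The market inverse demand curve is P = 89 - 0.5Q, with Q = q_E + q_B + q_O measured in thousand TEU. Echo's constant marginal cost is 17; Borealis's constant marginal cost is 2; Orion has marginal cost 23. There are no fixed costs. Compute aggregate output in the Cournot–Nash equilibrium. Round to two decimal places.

Echo's profit: π_E = (89 - 0.5Q)q_E - (17q_E). Setting ∂π_E/∂q_E = 0: 72 - q_E - (1/2)(q_B + q_O) = 0.
Borealis's first-order condition: 87 - q_B - (1/2)(q_E + q_O) = 0.
Orion's first-order condition: 66 - q_O - (1/2)(q_E + q_B) = 0.
Adding the 3 conditions: 225 − Q − Q = 0, i.e. Q = 225/2.
Back-substituting: q_E = (72 − 225/4)/(1/2) = 63/2, q_B = (87 − 225/4)/(1/2) = 123/2, q_O = (66 − 225/4)/(1/2) = 39/2.
Total output Q = 63/2 + 123/2 + 39/2 = 225/2.

112.50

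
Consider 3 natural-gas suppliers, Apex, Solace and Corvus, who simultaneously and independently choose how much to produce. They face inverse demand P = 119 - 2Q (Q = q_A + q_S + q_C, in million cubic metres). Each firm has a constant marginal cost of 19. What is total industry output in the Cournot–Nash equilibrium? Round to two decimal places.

A representative firm's profit is π_i = q_i(119 - 2Q) - 19q_i.
First-order condition (treating rivals' output as given): 100 - 4q_i - 2·Σ_{j≠i} q_j = 0.
With identical firms every q_j equals q_i, so Σ_{j≠i} q_j = 2q_i and 100 = 8q_i, giving q_i = 25/2.
Total output Q = 25/2 + 25/2 + 25/2 = 75/2.

37.50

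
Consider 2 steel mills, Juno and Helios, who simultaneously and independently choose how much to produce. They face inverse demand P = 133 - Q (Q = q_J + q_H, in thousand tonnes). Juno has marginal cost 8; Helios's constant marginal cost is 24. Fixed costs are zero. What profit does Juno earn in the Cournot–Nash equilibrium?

2209

Juno's profit: π_J = (133 - Q)q_J - (8q_J). Setting ∂π_J/∂q_J = 0: 125 - 2q_J - (q_H) = 0.
Helios's first-order condition: 109 - 2q_H - (q_J) = 0.
Best responses: q_J = (125 - q_H)/2, q_H = (109 - q_J)/2.
Solving the pair: q_J = 47, q_H = 31.
Price P = 133 - 78 = 55.
Juno's profit: (55 - 8)·47 = 2209.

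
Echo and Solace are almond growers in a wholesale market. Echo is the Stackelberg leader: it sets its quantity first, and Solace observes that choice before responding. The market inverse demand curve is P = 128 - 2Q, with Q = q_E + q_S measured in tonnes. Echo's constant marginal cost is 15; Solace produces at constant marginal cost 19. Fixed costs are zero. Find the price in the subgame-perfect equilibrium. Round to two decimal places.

44.25

The follower Solace best-responds to any q_E: π_S = (128 - 2Q)q_S - 19q_S.
∂π_S/∂q_S = 109 - 2q_E - 4q_S = 0 gives the reaction function q_S = (109 - 2q_E)/4.
The leader anticipates this reaction. Substituting into P = 128 - 2Q gives P = 147/2 - q_E, so π_E = (147/2 - q_E)q_E - 15q_E.
Maximising: ∂π_E/∂q_E = 117/2 - 2q_E = 0, giving q_E = 117/4.
Then q_S = (109 - 2·(117/4))/4 = 101/8.
Total output Q = 335/8, so price P = 128 - 2·(335/8) = 177/4.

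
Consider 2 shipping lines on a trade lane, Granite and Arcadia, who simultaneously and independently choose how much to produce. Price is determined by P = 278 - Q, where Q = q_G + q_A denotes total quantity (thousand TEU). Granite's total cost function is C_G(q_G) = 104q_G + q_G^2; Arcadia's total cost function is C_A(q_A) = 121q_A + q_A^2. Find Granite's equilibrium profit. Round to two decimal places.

Granite's profit: π_G = (278 - Q)q_G - (104q_G + q_G²). Setting ∂π_G/∂q_G = 0: 174 - 4q_G - (q_A) = 0.
Arcadia's profit: π_A = (278 - Q)q_A - (121q_A + q_A²). Setting ∂π_A/∂q_A = 0: 157 - 4q_A - (q_G) = 0.
So q_G = (174 - q_A)/4 and q_A = (157 - q_G)/4.
Substituting one into the other gives q_G = 539/15 and q_A = 454/15.
Price P = 278 - 331/5 = 1059/5.
Granite's profit: (1059/5)·(539/15) - 104·(539/15) - (539/15)² = 2582.4089.

2582.41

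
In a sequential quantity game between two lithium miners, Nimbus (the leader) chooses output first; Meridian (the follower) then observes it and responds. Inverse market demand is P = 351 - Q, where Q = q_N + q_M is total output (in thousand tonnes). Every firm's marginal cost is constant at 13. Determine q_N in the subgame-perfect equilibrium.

169

The follower Meridian best-responds to any q_N: π_M = (351 - Q)q_M - 13q_M.
Setting the follower's marginal profit to zero, 338 - q_N - 2q_M = 0, i.e. q_M = (338 - q_N)/2.
Nimbus substitutes q_M(q_N) into its own profit: π_N = q_N(351 - q_N - (338 - q_N)/2) - 13q_N = (182 - (1/2)q_N)q_N - 13q_N.
The leader's first-order condition 169 - q_N = 0 yields q_N = 169.
Then q_M = (338 - 169)/2 = 169/2.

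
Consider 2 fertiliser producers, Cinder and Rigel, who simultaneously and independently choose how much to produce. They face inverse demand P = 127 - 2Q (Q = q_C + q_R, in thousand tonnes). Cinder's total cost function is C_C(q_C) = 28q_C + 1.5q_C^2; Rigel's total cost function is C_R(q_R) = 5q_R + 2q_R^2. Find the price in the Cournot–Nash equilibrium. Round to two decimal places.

80.69

Cinder's profit: π_C = (127 - 2Q)q_C - (28q_C + (3/2)q_C²). Setting ∂π_C/∂q_C = 0: 99 - 7q_C - 2(q_R) = 0.
Rigel's first-order condition: 122 - 8q_R - 2(q_C) = 0.
So q_C = (99 - 2q_R)/7 and q_R = (122 - 2q_C)/8.
Substituting one into the other gives q_C = 137/13 and q_R = 164/13.
Total output Q = 301/13, so price P = 127 - 2·(301/13) = 1049/13.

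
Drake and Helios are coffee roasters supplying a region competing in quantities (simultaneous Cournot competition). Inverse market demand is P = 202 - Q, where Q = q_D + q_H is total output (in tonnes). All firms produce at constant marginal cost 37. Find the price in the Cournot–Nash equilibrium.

A representative firm's profit is π_i = q_i(202 - Q) - 37q_i.
First-order condition (treating rivals' output as given): 165 - 2q_i - q_j = 0.
By symmetry each firm produces the same amount; substituting q_j = q_i yields q_i = 165/3 = 55.
Total output Q = 110, so price P = 202 - 110 = 92.

92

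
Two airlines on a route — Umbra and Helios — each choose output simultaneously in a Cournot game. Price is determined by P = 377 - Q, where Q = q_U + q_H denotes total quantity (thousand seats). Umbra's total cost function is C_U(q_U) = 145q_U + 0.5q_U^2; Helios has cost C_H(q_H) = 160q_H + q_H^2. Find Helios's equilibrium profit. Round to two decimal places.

Umbra's profit: π_U = (377 - Q)q_U - (145q_U + (1/2)q_U²). Setting ∂π_U/∂q_U = 0: 232 - 3q_U - (q_H) = 0.
Helios's first-order condition: 217 - 4q_H - (q_U) = 0.
So q_U = (232 - q_H)/3 and q_H = (217 - q_U)/4.
Substituting one into the other gives q_U = 711/11 and q_H = 419/11.
Price P = 377 - 1130/11 = 274.2727.
Helios's profit: 274.2727·(419/11) - 160·(419/11) - (419/11)² = 2901.8347.

2901.83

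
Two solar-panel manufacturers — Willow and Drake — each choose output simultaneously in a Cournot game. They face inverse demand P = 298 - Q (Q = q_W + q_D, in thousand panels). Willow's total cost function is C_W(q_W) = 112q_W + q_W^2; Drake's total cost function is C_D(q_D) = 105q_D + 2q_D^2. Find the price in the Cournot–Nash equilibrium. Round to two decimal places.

Willow's profit: π_W = (298 - Q)q_W - (112q_W + q_W²). Setting ∂π_W/∂q_W = 0: 186 - 4q_W - (q_D) = 0.
Drake's profit: π_D = (298 - Q)q_D - (105q_D + 2q_D²). Setting ∂π_D/∂q_D = 0: 193 - 6q_D - (q_W) = 0.
Best responses: q_W = (186 - q_D)/4, q_D = (193 - q_W)/6.
Solving the pair: q_W = 923/23, q_D = 586/23.
Total output Q = 1509/23, so price P = 298 - 1509/23 = 232.3913.

232.39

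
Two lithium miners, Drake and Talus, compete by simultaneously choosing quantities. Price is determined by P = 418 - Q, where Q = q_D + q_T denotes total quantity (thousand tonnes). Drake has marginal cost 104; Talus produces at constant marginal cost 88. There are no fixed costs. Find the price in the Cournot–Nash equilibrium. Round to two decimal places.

203.33

Drake's profit: π_D = (418 - Q)q_D - (104q_D). Setting ∂π_D/∂q_D = 0: 314 - 2q_D - (q_T) = 0.
Talus's profit: π_T = (418 - Q)q_T - (88q_T). Setting ∂π_T/∂q_T = 0: 330 - 2q_T - (q_D) = 0.
Best responses: q_D = (314 - q_T)/2, q_T = (330 - q_D)/2.
Substituting one into the other gives q_D = 298/3 and q_T = 346/3.
Total output Q = 644/3, so price P = 418 - 644/3 = 610/3.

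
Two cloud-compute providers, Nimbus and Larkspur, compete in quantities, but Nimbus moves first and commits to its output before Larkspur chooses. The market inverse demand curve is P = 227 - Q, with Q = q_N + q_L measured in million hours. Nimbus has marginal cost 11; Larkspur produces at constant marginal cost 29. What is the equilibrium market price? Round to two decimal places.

The follower Larkspur best-responds to any q_N: π_L = (227 - Q)q_L - 29q_L.
Setting the follower's marginal profit to zero, 198 - q_N - 2q_L = 0, i.e. q_L = (198 - q_N)/2.
Nimbus substitutes q_L(q_N) into its own profit: π_N = q_N(227 - q_N - (198 - q_N)/2) - 11q_N = (128 - (1/2)q_N)q_N - 11q_N.
The leader's first-order condition 117 - q_N = 0 yields q_N = 117.
Then q_L = (198 - 117)/2 = 81/2.
Total output Q = 315/2, so price P = 227 - 315/2 = 139/2.

69.50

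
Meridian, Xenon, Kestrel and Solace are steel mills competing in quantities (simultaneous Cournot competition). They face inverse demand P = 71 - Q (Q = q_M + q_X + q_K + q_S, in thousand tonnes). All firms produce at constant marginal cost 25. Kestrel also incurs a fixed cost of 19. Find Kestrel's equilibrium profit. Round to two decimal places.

A representative firm's profit is π_i = q_i(71 - Q) - 25q_i.
Setting ∂π_i/∂q_i = 0 with rivals' quantities fixed: 46 - 2q_i - Σ_{j≠i} q_j = 0.
With identical firms every q_j equals q_i, so Σ_{j≠i} q_j = 3q_i and 46 = 5q_i, giving q_i = 46/5.
Price P = 71 - 184/5 = 171/5.
Kestrel's profit: (171/5 - 25)·(46/5) - 19 = 1641/25.

65.64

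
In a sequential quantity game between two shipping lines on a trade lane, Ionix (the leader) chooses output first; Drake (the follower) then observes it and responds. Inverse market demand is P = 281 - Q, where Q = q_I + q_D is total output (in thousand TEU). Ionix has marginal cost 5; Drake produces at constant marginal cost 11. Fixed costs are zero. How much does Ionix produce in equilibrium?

141

Solve by backward induction. Given q_I, the follower Drake maximises π_D = (281 - q_I - q_D)q_D - 11q_D.
Setting the follower's marginal profit to zero, 270 - q_I - 2q_D = 0, i.e. q_D = (270 - q_I)/2.
Ionix substitutes q_D(q_I) into its own profit: π_I = q_I(281 - q_I - (270 - q_I)/2) - 5q_I = (146 - (1/2)q_I)q_I - 5q_I.
Maximising: ∂π_I/∂q_I = 141 - q_I = 0, giving q_I = 141.
Then q_D = (270 - 141)/2 = 129/2.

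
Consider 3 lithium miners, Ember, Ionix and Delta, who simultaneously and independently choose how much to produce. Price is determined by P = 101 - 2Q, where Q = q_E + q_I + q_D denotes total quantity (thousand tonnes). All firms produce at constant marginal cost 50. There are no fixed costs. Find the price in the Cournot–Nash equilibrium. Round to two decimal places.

62.75

Each firm earns π_i = (101 - 2Q)q_i - 50q_i.
Setting ∂π_i/∂q_i = 0 with rivals' quantities fixed: 51 - 4q_i - 2·Σ_{j≠i} q_j = 0.
By symmetry each firm produces the same amount; substituting Σ_{j≠i} q_j = 2q_i yields q_i = 51/8.
Total output Q = 153/8, so price P = 101 - 2·(153/8) = 251/4.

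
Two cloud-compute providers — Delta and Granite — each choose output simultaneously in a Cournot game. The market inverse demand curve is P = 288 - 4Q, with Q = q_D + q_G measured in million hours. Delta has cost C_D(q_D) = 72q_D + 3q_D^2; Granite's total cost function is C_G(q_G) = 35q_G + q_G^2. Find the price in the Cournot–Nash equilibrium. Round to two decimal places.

Delta's profit: π_D = (288 - 4Q)q_D - (72q_D + 3q_D²). Setting ∂π_D/∂q_D = 0: 216 - 14q_D - 4(q_G) = 0.
Granite's profit: π_G = (288 - 4Q)q_G - (35q_G + q_G²). Setting ∂π_G/∂q_G = 0: 253 - 10q_G - 4(q_D) = 0.
Best responses: q_D = (216 - 4q_G)/14, q_G = (253 - 4q_D)/10.
Substituting one into the other gives q_D = 287/31 and q_G = 1339/62.
Total output Q = 1913/62, so price P = 288 - 4·(1913/62) = 164.5806.

164.58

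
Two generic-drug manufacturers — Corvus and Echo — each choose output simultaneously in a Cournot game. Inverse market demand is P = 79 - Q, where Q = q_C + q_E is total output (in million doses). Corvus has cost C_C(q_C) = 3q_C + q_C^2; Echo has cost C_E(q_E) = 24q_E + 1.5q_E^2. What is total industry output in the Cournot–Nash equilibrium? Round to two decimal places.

24.68

Corvus's profit: π_C = (79 - Q)q_C - (3q_C + q_C²). Setting ∂π_C/∂q_C = 0: 76 - 4q_C - (q_E) = 0.
Echo's first-order condition: 55 - 5q_E - (q_C) = 0.
So q_C = (76 - q_E)/4 and q_E = (55 - q_C)/5.
Substituting one into the other gives q_C = 325/19 and q_E = 144/19.
Total output Q = 325/19 + 144/19 = 469/19.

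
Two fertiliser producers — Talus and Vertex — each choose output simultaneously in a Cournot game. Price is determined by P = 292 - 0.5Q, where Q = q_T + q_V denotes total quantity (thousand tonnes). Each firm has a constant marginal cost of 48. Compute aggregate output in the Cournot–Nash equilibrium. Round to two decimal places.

Each firm earns π_i = (292 - 0.5Q)q_i - 48q_i.
First-order condition (treating rivals' output as given): 244 - q_i - (1/2)q_j = 0.
By symmetry each firm produces the same amount; substituting q_j = q_i yields q_i = 244/(3/2) = 488/3.
Total output Q = 488/3 + 488/3 = 976/3.

325.33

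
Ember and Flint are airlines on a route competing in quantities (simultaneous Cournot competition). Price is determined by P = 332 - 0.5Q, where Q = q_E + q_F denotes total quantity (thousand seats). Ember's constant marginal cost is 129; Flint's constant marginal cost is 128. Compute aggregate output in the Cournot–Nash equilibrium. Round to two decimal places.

Ember's profit: π_E = (332 - 0.5Q)q_E - (129q_E). Setting ∂π_E/∂q_E = 0: 203 - q_E - (1/2)(q_F) = 0.
Flint's profit: π_F = (332 - 0.5Q)q_F - (128q_F). Setting ∂π_F/∂q_F = 0: 204 - q_F - (1/2)(q_E) = 0.
Rearranging gives the reaction functions q_E = (203 - (1/2)q_F) and q_F = (204 - (1/2)q_E).
Substituting one into the other gives q_E = 404/3 and q_F = 410/3.
Total output Q = 404/3 + 410/3 = 814/3.

271.33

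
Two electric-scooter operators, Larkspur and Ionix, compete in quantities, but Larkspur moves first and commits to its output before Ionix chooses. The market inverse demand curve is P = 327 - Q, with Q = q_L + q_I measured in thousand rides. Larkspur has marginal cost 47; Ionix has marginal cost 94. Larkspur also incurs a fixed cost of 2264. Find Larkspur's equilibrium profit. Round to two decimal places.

11102.13

Solve by backward induction. Given q_L, the follower Ionix maximises π_I = (327 - q_L - q_I)q_I - 94q_I.
∂π_I/∂q_I = 233 - q_L - 2q_I = 0 gives the reaction function q_I = (233 - q_L)/2.
The leader anticipates this reaction. Substituting into P = 327 - Q gives P = 421/2 - (1/2)q_L, so π_L = (421/2 - (1/2)q_L)q_L - 47q_L.
Maximising: ∂π_L/∂q_L = 327/2 - q_L = 0, giving q_L = 327/2.
Then q_I = (233 - 327/2)/2 = 139/4.
Price P = 327 - 793/4 = 515/4.
Larkspur's profit: (515/4 - 47)·(327/2) - 2264 = 11102.1250.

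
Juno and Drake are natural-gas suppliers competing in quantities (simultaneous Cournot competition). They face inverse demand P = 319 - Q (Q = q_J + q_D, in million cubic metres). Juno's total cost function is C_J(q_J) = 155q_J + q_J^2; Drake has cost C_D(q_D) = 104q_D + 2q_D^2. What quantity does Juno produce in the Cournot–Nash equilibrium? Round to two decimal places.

33.43

Juno's profit: π_J = (319 - Q)q_J - (155q_J + q_J²). Setting ∂π_J/∂q_J = 0: 164 - 4q_J - (q_D) = 0.
Drake's profit: π_D = (319 - Q)q_D - (104q_D + 2q_D²). Setting ∂π_D/∂q_D = 0: 215 - 6q_D - (q_J) = 0.
Best responses: q_J = (164 - q_D)/4, q_D = (215 - q_J)/6.
Solving the pair: q_J = 769/23, q_D = 696/23.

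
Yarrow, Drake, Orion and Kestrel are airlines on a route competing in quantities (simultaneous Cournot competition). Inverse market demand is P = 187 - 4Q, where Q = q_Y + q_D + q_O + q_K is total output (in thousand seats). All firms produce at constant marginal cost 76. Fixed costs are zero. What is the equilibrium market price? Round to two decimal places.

98.20

A representative firm's profit is π_i = q_i(187 - 4Q) - 76q_i.
Setting ∂π_i/∂q_i = 0 with rivals' quantities fixed: 111 - 8q_i - 4·Σ_{j≠i} q_j = 0.
By symmetry each firm produces the same amount; substituting Σ_{j≠i} q_j = 3q_i yields q_i = 111/20.
Total output Q = 111/5, so price P = 187 - 4·(111/5) = 491/5.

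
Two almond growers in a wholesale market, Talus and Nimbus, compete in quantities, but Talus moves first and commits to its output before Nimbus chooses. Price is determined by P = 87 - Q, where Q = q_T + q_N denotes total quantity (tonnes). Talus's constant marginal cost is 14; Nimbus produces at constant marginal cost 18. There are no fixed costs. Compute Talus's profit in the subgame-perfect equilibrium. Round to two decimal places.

741.13

The follower Nimbus best-responds to any q_T: π_N = (87 - Q)q_N - 18q_N.
Follower FOC: 69 - q_T - 2q_N = 0, so q_N(q_T) = (69 - q_T)/2.
The leader anticipates this reaction. Substituting into P = 87 - Q gives P = 105/2 - (1/2)q_T, so π_T = (105/2 - (1/2)q_T)q_T - 14q_T.
Maximising: ∂π_T/∂q_T = 77/2 - q_T = 0, giving q_T = 77/2.
Then q_N = (69 - 77/2)/2 = 61/4.
Price P = 87 - 215/4 = 133/4.
Talus's profit: (133/4 - 14)·(77/2) = 741.1250.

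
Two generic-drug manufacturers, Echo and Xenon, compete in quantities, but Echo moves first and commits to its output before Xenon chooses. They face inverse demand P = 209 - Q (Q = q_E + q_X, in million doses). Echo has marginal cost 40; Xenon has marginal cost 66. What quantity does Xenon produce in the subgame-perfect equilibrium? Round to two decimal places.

The follower Xenon best-responds to any q_E: π_X = (209 - Q)q_X - 66q_X.
Setting the follower's marginal profit to zero, 143 - q_E - 2q_X = 0, i.e. q_X = (143 - q_E)/2.
Echo substitutes q_X(q_E) into its own profit: π_E = q_E(209 - q_E - (143 - q_E)/2) - 40q_E = (275/2 - (1/2)q_E)q_E - 40q_E.
Maximising: ∂π_E/∂q_E = 195/2 - q_E = 0, giving q_E = 195/2.
Then q_X = (143 - 195/2)/2 = 91/4.

22.75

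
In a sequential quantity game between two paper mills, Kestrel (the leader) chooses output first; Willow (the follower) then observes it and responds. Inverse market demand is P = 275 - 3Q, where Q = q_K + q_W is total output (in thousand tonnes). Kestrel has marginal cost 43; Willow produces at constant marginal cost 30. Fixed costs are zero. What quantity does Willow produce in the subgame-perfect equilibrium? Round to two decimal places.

Solve by backward induction. Given q_K, the follower Willow maximises π_W = (275 - 3q_K - 3q_W)q_W - 30q_W.
Setting the follower's marginal profit to zero, 245 - 3q_K - 6q_W = 0, i.e. q_W = (245 - 3q_K)/6.
The leader anticipates this reaction. Substituting into P = 275 - 3Q gives P = 305/2 - (3/2)q_K, so π_K = (305/2 - (3/2)q_K)q_K - 43q_K.
Maximising: ∂π_K/∂q_K = 219/2 - 3q_K = 0, giving q_K = 73/2.
Then q_W = (245 - 3·(73/2))/6 = 271/12.

22.58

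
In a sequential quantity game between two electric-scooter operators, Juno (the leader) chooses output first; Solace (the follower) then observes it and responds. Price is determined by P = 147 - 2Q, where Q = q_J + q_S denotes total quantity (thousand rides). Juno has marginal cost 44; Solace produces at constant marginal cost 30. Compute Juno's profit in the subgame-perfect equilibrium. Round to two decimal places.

The follower Solace best-responds to any q_J: π_S = (147 - 2Q)q_S - 30q_S.
∂π_S/∂q_S = 117 - 2q_J - 4q_S = 0 gives the reaction function q_S = (117 - 2q_J)/4.
The leader anticipates this reaction. Substituting into P = 147 - 2Q gives P = 177/2 - q_J, so π_J = (177/2 - q_J)q_J - 44q_J.
The leader's first-order condition 89/2 - 2q_J = 0 yields q_J = 89/4.
Then q_S = (117 - 2·(89/4))/4 = 145/8.
Price P = 147 - 2·(323/8) = 265/4.
Juno's profit: (265/4 - 44)·(89/4) = 495.0625.

495.06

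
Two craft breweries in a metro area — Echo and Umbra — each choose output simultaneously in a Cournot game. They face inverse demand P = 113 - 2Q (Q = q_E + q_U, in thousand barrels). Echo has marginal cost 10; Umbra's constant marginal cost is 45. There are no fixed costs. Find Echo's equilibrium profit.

1058

Echo's profit: π_E = (113 - 2Q)q_E - (10q_E). Setting ∂π_E/∂q_E = 0: 103 - 4q_E - 2(q_U) = 0.
Umbra's first-order condition: 68 - 4q_U - 2(q_E) = 0.
So q_E = (103 - 2q_U)/4 and q_U = (68 - 2q_E)/4.
Solving the pair: q_E = 23, q_U = 11/2.
Price P = 113 - 2·(57/2) = 56.
Echo's profit: (56 - 10)·23 = 1058.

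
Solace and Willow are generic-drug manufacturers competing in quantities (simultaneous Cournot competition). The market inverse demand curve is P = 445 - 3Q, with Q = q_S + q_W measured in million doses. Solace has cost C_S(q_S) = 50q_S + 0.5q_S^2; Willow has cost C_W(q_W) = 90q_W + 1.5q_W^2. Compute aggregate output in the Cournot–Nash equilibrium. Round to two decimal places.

70.19

Solace's profit: π_S = (445 - 3Q)q_S - (50q_S + (1/2)q_S²). Setting ∂π_S/∂q_S = 0: 395 - 7q_S - 3(q_W) = 0.
Willow's first-order condition: 355 - 9q_W - 3(q_S) = 0.
Rearranging gives the reaction functions q_S = (395 - 3q_W)/7 and q_W = (355 - 3q_S)/9.
Substituting one into the other gives q_S = 415/9 and q_W = 650/27.
Total output Q = 415/9 + 650/27 = 1895/27.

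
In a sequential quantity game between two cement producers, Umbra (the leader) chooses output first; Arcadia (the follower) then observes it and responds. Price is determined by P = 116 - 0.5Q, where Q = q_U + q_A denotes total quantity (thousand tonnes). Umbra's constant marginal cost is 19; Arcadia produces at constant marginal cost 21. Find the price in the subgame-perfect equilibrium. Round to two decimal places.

Solve by backward induction. Given q_U, the follower Arcadia maximises π_A = (116 - (1/2)q_U - (1/2)q_A)q_A - 21q_A.
Follower FOC: 95 - (1/2)q_U - q_A = 0, so q_A(q_U) = (95 - (1/2)q_U).
The leader anticipates this reaction. Substituting into P = 116 - 0.5Q gives P = 137/2 - (1/4)q_U, so π_U = (137/2 - (1/4)q_U)q_U - 19q_U.
The leader's first-order condition 99/2 - (1/2)q_U = 0 yields q_U = 99.
Then q_A = (95 - (1/2)·99) = 91/2.
Total output Q = 289/2, so price P = 116 - (1/2)·(289/2) = 175/4.

43.75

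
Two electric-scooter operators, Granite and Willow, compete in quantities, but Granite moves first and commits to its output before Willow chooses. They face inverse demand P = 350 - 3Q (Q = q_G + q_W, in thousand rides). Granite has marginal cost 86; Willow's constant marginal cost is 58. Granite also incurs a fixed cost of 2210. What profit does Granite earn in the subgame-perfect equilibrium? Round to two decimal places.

The follower Willow best-responds to any q_G: π_W = (350 - 3Q)q_W - 58q_W.
∂π_W/∂q_W = 292 - 3q_G - 6q_W = 0 gives the reaction function q_W = (292 - 3q_G)/6.
The leader anticipates this reaction. Substituting into P = 350 - 3Q gives P = 204 - (3/2)q_G, so π_G = (204 - (3/2)q_G)q_G - 86q_G.
The leader's first-order condition 118 - 3q_G = 0 yields q_G = 118/3.
Then q_W = (292 - 3·(118/3))/6 = 29.
Price P = 350 - 3·(205/3) = 145.
Granite's profit: (145 - 86)·(118/3) - 2210 = 332/3.

110.67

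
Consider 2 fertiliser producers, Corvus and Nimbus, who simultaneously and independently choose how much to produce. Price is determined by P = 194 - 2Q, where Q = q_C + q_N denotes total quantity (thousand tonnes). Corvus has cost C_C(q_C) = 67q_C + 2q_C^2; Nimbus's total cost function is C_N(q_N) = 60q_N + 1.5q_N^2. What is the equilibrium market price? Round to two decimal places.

Corvus's profit: π_C = (194 - 2Q)q_C - (67q_C + 2q_C²). Setting ∂π_C/∂q_C = 0: 127 - 8q_C - 2(q_N) = 0.
Nimbus's profit: π_N = (194 - 2Q)q_N - (60q_N + (3/2)q_N²). Setting ∂π_N/∂q_N = 0: 134 - 7q_N - 2(q_C) = 0.
Rearranging gives the reaction functions q_C = (127 - 2q_N)/8 and q_N = (134 - 2q_C)/7.
Solving the pair: q_C = 621/52, q_N = 409/26.
Total output Q = 1439/52, so price P = 194 - 2·(1439/52) = 138.6538.

138.65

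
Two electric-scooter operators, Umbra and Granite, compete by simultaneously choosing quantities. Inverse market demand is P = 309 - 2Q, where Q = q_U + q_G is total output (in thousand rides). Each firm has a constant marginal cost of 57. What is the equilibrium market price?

141

A representative firm's profit is π_i = q_i(309 - 2Q) - 57q_i.
First-order condition (treating rivals' output as given): 252 - 4q_i - 2q_j = 0.
By symmetry each firm produces the same amount; substituting q_j = q_i yields q_i = 252/6 = 42.
Total output Q = 84, so price P = 309 - 2·84 = 141.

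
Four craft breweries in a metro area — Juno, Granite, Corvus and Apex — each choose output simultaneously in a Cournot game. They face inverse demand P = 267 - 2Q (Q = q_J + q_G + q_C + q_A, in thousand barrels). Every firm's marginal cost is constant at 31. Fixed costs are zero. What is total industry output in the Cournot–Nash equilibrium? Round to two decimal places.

Each firm earns π_i = (267 - 2Q)q_i - 31q_i.
Setting ∂π_i/∂q_i = 0 with rivals' quantities fixed: 236 - 4q_i - 2·Σ_{j≠i} q_j = 0.
With identical firms every q_j equals q_i, so Σ_{j≠i} q_j = 3q_i and 236 = 10q_i, giving q_i = 118/5.
Total output Q = 118/5 + 118/5 + 118/5 + 118/5 = 472/5.

94.40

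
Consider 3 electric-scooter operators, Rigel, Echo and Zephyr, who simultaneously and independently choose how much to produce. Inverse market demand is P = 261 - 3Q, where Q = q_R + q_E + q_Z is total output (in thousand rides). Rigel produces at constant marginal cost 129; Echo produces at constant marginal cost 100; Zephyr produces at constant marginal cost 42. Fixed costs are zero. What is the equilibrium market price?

Rigel's profit: π_R = (261 - 3Q)q_R - (129q_R). Setting ∂π_R/∂q_R = 0: 132 - 6q_R - 3(q_E + q_Z) = 0.
Echo's profit: π_E = (261 - 3Q)q_E - (100q_E). Setting ∂π_E/∂q_E = 0: 161 - 6q_E - 3(q_R + q_Z) = 0.
Zephyr's first-order condition: 219 - 6q_Z - 3(q_R + q_E) = 0.
Adding the 3 conditions: 512 − 6Q − 6Q = 0, i.e. Q = 128/3.
Back-substituting: q_R = (132 − 128)/3 = 4/3, q_E = (161 − 128)/3 = 11, q_Z = (219 − 128)/3 = 91/3.
Total output Q = 128/3, so price P = 261 - 3·(128/3) = 133.

133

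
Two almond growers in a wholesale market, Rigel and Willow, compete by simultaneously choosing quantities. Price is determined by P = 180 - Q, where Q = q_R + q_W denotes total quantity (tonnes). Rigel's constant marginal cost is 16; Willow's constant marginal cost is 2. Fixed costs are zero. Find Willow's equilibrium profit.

Rigel's profit: π_R = (180 - Q)q_R - (16q_R). Setting ∂π_R/∂q_R = 0: 164 - 2q_R - (q_W) = 0.
Willow's first-order condition: 178 - 2q_W - (q_R) = 0.
Rearranging gives the reaction functions q_R = (164 - q_W)/2 and q_W = (178 - q_R)/2.
Substituting one into the other gives q_R = 50 and q_W = 64.
Price P = 180 - 114 = 66.
Willow's profit: (66 - 2)·64 = 4096.

4096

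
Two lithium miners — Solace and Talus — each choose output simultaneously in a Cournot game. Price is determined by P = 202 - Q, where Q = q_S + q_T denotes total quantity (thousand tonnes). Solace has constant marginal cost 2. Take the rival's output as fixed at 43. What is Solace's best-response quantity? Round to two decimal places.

With the rival's output fixed at 43, Solace's profit is π_S = (202 - 43 - q_S)q_S - (2q_S) = (159 - q_S)q_S - (2q_S).
∂π_S/∂q_S = 157 - 2q_S = 0, so q_S = 157/2.

78.50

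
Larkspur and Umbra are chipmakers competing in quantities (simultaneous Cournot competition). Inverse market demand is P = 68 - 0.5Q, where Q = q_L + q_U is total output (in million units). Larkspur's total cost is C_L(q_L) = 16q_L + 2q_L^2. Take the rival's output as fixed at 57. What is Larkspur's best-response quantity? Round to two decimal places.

With the rival's output fixed at 57, Larkspur's profit is π_L = (68 - (1/2)·57 - (1/2)q_L)q_L - (16q_L + 2q_L²) = (79/2 - (1/2)q_L)q_L - (16q_L + 2q_L²).
∂π_L/∂q_L = 47/2 - 5q_L = 0, so q_L = 47/10.

4.70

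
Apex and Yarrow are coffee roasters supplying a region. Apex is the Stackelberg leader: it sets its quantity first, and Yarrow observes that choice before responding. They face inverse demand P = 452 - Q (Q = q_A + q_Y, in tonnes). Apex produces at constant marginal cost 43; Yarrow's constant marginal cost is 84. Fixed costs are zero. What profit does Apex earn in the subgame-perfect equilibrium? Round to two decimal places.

25312.50

Solve by backward induction. Given q_A, the follower Yarrow maximises π_Y = (452 - q_A - q_Y)q_Y - 84q_Y.
Follower FOC: 368 - q_A - 2q_Y = 0, so q_Y(q_A) = (368 - q_A)/2.
The leader anticipates this reaction. Substituting into P = 452 - Q gives P = 268 - (1/2)q_A, so π_A = (268 - (1/2)q_A)q_A - 43q_A.
Leader FOC: 225 - q_A = 0, so q_A = 225.
Then q_Y = (368 - 225)/2 = 143/2.
Price P = 452 - 593/2 = 311/2.
Apex's profit: (311/2 - 43)·225 = 25312.5000.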